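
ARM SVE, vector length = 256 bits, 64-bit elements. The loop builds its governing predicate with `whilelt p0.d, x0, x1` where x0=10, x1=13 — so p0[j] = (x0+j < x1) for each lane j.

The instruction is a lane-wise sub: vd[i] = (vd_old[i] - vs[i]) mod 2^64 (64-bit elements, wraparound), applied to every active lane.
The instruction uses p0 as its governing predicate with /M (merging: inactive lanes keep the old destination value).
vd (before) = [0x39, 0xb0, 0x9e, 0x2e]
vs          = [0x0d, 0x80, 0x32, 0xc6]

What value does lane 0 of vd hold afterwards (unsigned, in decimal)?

register lanes = 256/64 = 4
p0[j] = (10+j < 13); true for j=0..2 → 3 lanes set
lane  0: sub(0x39,0x0d) ⇒ 0x2c
lane  1: sub(0xb0,0x80) ⇒ 0x30
lane  2: sub(0x9e,0x32) ⇒ 0x6c
lane  3: tail/keep ⇒ 0x2e

vd[0] = 44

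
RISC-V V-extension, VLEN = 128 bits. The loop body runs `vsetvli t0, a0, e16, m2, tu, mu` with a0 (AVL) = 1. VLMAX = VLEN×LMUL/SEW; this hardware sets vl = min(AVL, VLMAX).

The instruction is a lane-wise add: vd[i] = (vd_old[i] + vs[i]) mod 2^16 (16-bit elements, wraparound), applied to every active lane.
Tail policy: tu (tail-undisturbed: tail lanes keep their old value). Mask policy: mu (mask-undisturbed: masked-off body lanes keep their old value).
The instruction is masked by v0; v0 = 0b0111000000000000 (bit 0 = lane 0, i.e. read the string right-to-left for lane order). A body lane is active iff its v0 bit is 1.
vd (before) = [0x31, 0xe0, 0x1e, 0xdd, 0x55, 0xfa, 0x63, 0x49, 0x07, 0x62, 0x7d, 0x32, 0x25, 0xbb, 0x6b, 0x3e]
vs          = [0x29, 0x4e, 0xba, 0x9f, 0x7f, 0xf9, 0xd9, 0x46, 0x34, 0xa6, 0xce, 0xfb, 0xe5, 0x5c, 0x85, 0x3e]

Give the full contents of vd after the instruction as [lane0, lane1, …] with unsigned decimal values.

vd = [49, 224, 30, 221, 85, 250, 99, 73, 7, 98, 125, 50, 37, 187, 107, 62]

VLMAX = VLEN×LMUL/SEW = 128×2/16 = 16
vl ← min(1, 16) = 1
lane  0: mask-off/keep ⇒ 0x31
lane  1: tail/keep ⇒ 0xe0
lane  2: tail/keep ⇒ 0x1e
lane  3: tail/keep ⇒ 0xdd
lane  4: tail/keep ⇒ 0x55
lane  5: tail/keep ⇒ 0xfa
lane  6: tail/keep ⇒ 0x63
lane  7: tail/keep ⇒ 0x49
lane  8: tail/keep ⇒ 0x07
lane  9: tail/keep ⇒ 0x62
lane 10: tail/keep ⇒ 0x7d
lane 11: tail/keep ⇒ 0x32
lane 12: tail/keep ⇒ 0x25
lane 13: tail/keep ⇒ 0xbb
lane 14: tail/keep ⇒ 0x6b
lane 15: tail/keep ⇒ 0x3e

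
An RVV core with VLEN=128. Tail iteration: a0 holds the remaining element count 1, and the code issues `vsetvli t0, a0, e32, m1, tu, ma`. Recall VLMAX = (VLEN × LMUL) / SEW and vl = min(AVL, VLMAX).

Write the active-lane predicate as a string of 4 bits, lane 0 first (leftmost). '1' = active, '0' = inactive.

VLMAX = (128 × 1) / 32 = 4 lanes
vl ← min(1, 4) = 1
bits (lane 0 leftmost): 1000

predicate = 1000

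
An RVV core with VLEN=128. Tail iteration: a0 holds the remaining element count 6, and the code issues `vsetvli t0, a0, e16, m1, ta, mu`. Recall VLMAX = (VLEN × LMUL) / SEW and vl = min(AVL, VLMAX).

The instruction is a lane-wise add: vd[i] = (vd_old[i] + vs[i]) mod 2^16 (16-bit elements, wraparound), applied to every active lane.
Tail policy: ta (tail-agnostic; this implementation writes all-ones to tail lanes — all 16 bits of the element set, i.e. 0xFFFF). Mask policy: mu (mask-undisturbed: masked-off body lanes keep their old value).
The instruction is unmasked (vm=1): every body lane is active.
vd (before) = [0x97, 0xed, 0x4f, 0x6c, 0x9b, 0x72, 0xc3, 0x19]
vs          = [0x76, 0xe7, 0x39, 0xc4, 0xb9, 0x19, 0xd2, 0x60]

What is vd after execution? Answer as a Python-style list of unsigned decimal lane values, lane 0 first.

lanes per group: 128·1/16 = 8
vl ← min(6, 8) = 6
vd[0] add(0x97,0x76) -> 0x10d
vd[1] add(0xed,0xe7) -> 0x1d4
vd[2] add(0x4f,0x39) -> 0x88
vd[3] add(0x6c,0xc4) -> 0x130
vd[4] add(0x9b,0xb9) -> 0x154
vd[5] add(0x72,0x19) -> 0x8b
vd[6] tail/ones -> 0xffff
vd[7] tail/ones -> 0xffff

vd = [269, 468, 136, 304, 340, 139, 65535, 65535]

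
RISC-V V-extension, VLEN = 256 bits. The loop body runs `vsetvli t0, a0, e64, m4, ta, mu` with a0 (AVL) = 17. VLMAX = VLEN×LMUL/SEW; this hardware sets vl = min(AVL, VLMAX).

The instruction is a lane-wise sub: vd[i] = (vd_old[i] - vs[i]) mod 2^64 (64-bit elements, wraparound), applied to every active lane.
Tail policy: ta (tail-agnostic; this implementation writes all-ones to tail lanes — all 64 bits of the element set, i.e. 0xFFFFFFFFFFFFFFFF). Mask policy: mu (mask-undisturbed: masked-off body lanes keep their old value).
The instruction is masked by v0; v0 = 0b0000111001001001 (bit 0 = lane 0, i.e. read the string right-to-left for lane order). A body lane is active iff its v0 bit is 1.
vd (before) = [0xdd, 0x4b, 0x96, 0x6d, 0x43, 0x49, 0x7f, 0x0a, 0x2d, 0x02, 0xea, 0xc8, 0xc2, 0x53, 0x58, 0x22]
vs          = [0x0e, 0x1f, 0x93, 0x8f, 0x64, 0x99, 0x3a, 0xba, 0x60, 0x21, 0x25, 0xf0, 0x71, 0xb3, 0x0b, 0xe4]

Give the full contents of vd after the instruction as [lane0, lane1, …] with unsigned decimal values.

vd = [207, 75, 150, 18446744073709551582, 67, 73, 69, 10, 45, 18446744073709551585, 197, 18446744073709551576, 194, 83, 88, 34]

VLMAX = VLEN×LMUL/SEW = 256×4/64 = 16
AVL=17 > VLMAX=16, so vl = 16
  i=0: sub(0xdd,0x0e) → 207
  i=1: mask-off/keep → 75
  i=2: mask-off/keep → 150
  i=3: sub(0x6d,0x8f) → 18446744073709551582
  i=4: mask-off/keep → 67
  i=5: mask-off/keep → 73
  i=6: sub(0x7f,0x3a) → 69
  i=7: mask-off/keep → 10
  i=8: mask-off/keep → 45
  i=9: sub(0x02,0x21) → 18446744073709551585
  i=10: sub(0xea,0x25) → 197
  i=11: sub(0xc8,0xf0) → 18446744073709551576
  i=12: mask-off/keep → 194
  i=13: mask-off/keep → 83
  i=14: mask-off/keep → 88
  i=15: mask-off/keep → 34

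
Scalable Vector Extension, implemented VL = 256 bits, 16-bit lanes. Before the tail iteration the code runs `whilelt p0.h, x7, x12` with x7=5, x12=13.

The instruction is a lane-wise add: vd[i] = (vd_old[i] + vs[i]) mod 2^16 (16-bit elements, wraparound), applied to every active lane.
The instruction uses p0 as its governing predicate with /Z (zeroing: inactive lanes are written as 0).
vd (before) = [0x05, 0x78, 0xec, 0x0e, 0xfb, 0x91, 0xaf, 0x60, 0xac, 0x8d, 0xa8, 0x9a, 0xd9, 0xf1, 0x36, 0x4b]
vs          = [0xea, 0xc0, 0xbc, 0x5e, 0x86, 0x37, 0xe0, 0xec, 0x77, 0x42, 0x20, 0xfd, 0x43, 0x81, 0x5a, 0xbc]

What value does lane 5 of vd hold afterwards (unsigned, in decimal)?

lane count: 256 div 16 = 16
active while 5+j < 13, i.e. j ∈ [0,8) capped at 16 ⇒ 8
vd[0] add(0x05,0xea) -> 0xef
vd[1] add(0x78,0xc0) -> 0x138
vd[2] add(0xec,0xbc) -> 0x1a8
vd[3] add(0x0e,0x5e) -> 0x6c
vd[4] add(0xfb,0x86) -> 0x181
vd[5] add(0x91,0x37) -> 0xc8
vd[6] add(0xaf,0xe0) -> 0x18f
vd[7] add(0x60,0xec) -> 0x14c
vd[8] tail/zero -> 0x00
vd[9] tail/zero -> 0x00
vd[10] tail/zero -> 0x00
vd[11] tail/zero -> 0x00
vd[12] tail/zero -> 0x00
vd[13] tail/zero -> 0x00
vd[14] tail/zero -> 0x00
vd[15] tail/zero -> 0x00

vd[5] = 200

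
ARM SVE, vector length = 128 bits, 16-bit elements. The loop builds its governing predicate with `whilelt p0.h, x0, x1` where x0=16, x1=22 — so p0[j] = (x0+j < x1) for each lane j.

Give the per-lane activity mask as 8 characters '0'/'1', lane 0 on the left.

128-bit reg / 16-bit elem → 8 lanes
active while 16+j < 22, i.e. j ∈ [0,6) capped at 8 ⇒ 6
bits (lane 0 leftmost): 11111100

predicate = 11111100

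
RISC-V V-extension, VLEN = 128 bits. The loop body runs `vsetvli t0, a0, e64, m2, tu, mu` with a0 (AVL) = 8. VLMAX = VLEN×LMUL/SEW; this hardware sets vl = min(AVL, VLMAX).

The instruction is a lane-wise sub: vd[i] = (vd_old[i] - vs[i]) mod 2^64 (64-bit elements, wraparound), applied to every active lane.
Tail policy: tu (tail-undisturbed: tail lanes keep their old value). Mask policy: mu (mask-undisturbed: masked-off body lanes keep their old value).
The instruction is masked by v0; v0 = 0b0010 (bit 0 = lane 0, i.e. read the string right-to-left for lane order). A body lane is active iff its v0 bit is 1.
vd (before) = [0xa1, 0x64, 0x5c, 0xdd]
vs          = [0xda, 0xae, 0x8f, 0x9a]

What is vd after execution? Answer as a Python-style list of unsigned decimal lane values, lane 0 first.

vd = [161, 18446744073709551542, 92, 221]

VLMAX = (128 × 2) / 64 = 4 lanes
vl = min(AVL, VLMAX) = min(8, 4) = 4
vd[0] mask-off/keep -> 0xa1
vd[1] sub(0x64,0xae) -> 0xffffffffffffffb6
vd[2] mask-off/keep -> 0x5c
vd[3] mask-off/keep -> 0xdd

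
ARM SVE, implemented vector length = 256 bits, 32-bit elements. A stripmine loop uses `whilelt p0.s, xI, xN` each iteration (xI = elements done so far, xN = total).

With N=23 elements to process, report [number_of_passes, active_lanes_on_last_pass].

256-bit reg / 32-bit elem → 8 lanes
N=23: ⌈23/8⌉ = 3 iters; last vl = 23 − 2×8 = 7

[iterations, last_vl] = [3, 7]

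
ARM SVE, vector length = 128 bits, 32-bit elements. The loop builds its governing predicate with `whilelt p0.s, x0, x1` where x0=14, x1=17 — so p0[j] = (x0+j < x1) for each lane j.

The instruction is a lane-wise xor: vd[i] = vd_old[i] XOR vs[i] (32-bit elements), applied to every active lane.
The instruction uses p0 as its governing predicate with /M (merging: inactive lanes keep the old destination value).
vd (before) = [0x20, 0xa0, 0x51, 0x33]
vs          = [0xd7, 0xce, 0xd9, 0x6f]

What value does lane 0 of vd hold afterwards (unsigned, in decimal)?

lane count: 128 div 32 = 4
p0[j] = (14+j < 17); true for j=0..2 → 3 lanes set
lane  0: xor(0x20,0xd7) ⇒ 0xf7
lane  1: xor(0xa0,0xce) ⇒ 0x6e
lane  2: xor(0x51,0xd9) ⇒ 0x88
lane  3: tail/keep ⇒ 0x33

vd[0] = 247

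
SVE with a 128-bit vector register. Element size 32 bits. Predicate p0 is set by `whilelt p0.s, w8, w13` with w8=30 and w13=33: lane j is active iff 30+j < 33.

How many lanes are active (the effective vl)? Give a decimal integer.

vl = 3

lane count: 128 div 32 = 4
whilelt: lane j active iff 30+j < 33 → j < 3 → 3 active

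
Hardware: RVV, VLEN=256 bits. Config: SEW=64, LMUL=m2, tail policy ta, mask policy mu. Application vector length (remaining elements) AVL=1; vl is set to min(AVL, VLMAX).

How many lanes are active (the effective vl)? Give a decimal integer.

vl = 1

VLMAX = VLEN×LMUL/SEW = 256×2/64 = 8
AVL=1 ≤ VLMAX=8, so vl = 1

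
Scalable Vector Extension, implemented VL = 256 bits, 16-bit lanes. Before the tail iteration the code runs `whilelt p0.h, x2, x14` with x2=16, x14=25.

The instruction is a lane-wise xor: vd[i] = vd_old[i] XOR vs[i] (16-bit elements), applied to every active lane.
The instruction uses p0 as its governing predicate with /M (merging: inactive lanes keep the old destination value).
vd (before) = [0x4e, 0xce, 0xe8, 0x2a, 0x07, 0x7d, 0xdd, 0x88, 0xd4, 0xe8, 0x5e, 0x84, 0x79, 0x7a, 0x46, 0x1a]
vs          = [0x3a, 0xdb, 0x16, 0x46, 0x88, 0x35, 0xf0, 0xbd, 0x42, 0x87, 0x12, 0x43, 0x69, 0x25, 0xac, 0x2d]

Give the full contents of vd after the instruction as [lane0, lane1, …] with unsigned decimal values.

vd = [116, 21, 254, 108, 143, 72, 45, 53, 150, 232, 94, 132, 121, 122, 70, 26]

register lanes = 256/16 = 16
active while 16+j < 25, i.e. j ∈ [0,9) capped at 16 ⇒ 9
lane  0: xor(0x4e,0x3a) ⇒ 0x74
lane  1: xor(0xce,0xdb) ⇒ 0x15
lane  2: xor(0xe8,0x16) ⇒ 0xfe
lane  3: xor(0x2a,0x46) ⇒ 0x6c
lane  4: xor(0x07,0x88) ⇒ 0x8f
lane  5: xor(0x7d,0x35) ⇒ 0x48
lane  6: xor(0xdd,0xf0) ⇒ 0x2d
lane  7: xor(0x88,0xbd) ⇒ 0x35
lane  8: xor(0xd4,0x42) ⇒ 0x96
lane  9: tail/keep ⇒ 0xe8
lane 10: tail/keep ⇒ 0x5e
lane 11: tail/keep ⇒ 0x84
lane 12: tail/keep ⇒ 0x79
lane 13: tail/keep ⇒ 0x7a
lane 14: tail/keep ⇒ 0x46
lane 15: tail/keep ⇒ 0x1a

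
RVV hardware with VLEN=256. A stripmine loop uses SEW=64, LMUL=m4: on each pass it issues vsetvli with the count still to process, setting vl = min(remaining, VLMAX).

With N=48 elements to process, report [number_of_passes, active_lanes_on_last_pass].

VLMAX = (256 × 4) / 64 = 16 lanes
iterations = ceil(48/16) = 3; final-pass vl = 16

[iterations, last_vl] = [3, 16]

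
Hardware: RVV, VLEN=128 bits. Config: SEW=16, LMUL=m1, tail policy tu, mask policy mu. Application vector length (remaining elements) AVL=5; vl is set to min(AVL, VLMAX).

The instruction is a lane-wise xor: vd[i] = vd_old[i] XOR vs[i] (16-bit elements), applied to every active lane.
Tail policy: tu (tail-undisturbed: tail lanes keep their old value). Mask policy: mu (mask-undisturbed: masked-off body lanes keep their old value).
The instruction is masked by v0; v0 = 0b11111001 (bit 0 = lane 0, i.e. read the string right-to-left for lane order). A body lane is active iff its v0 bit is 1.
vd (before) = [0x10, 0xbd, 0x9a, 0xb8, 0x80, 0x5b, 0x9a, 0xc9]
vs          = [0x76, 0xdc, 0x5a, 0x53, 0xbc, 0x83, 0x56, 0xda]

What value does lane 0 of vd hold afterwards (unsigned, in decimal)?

VLMAX = (128 × 1) / 16 = 8 lanes
AVL=5 ≤ VLMAX=8, so vl = 5
lane  0: xor(0x10,0x76) ⇒ 0x66
lane  1: mask-off/keep ⇒ 0xbd
lane  2: mask-off/keep ⇒ 0x9a
lane  3: xor(0xb8,0x53) ⇒ 0xeb
lane  4: xor(0x80,0xbc) ⇒ 0x3c
lane  5: tail/keep ⇒ 0x5b
lane  6: tail/keep ⇒ 0x9a
lane  7: tail/keep ⇒ 0xc9

vd[0] = 102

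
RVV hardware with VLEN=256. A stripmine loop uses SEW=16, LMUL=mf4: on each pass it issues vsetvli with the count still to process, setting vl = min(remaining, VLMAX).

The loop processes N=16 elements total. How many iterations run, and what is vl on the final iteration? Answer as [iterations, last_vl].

[iterations, last_vl] = [4, 4]

VLMAX = VLEN×LMUL/SEW = 256×1/4/16 = 4
N=16: ⌈16/4⌉ = 4 iters; last vl = 16 − 3×4 = 4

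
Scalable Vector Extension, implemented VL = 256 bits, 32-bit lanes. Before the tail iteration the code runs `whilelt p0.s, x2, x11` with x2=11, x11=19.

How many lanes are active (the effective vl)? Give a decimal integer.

256-bit reg / 32-bit elem → 8 lanes
active while 11+j < 19, i.e. j ∈ [0,8) capped at 8 ⇒ 8

vl = 8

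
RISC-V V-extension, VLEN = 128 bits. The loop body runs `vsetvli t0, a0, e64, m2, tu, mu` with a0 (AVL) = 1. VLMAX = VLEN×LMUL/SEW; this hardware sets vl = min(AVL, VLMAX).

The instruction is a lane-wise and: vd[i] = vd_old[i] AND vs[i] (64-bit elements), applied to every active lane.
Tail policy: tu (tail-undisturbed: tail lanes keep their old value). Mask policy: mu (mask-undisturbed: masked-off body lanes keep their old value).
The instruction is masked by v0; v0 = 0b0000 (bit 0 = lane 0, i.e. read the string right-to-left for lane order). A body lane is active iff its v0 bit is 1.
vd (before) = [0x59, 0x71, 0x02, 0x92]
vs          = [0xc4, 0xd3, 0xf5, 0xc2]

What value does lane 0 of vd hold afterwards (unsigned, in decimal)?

vd[0] = 89

lanes per group: 128·2/64 = 4
AVL=1 ≤ VLMAX=4, so vl = 1
[0] mask-off/keep = 0x59
[1] tail/keep = 0x71
[2] tail/keep = 0x02
[3] tail/keep = 0x92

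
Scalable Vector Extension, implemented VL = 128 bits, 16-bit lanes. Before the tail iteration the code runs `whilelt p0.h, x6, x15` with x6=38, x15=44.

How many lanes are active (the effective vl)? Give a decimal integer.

lane count: 128 div 16 = 8
p0[j] = (38+j < 44); true for j=0..5 → 6 lanes set

vl = 6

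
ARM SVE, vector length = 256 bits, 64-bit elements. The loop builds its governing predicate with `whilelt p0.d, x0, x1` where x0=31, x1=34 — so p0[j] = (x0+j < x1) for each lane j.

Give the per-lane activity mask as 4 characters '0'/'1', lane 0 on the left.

register lanes = 256/64 = 4
p0[j] = (31+j < 34); true for j=0..2 → 3 lanes set
bits (lane 0 leftmost): 1110

predicate = 1110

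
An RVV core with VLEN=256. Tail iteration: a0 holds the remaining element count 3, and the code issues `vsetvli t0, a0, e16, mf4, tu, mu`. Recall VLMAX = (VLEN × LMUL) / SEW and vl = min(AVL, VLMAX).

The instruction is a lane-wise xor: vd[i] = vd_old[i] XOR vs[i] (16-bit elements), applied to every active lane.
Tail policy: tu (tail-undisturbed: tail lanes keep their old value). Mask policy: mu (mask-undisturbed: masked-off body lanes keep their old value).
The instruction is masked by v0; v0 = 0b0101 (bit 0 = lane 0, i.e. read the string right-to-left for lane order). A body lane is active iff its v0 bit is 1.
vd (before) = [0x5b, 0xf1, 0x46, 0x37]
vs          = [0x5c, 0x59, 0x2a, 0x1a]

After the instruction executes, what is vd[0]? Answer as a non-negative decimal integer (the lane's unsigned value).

vd[0] = 7

VLMAX = VLEN×LMUL/SEW = 256×1/4/16 = 4
vl = min(AVL, VLMAX) = min(3, 4) = 3
vd[0] xor(0x5b,0x5c) -> 0x07
vd[1] mask-off/keep -> 0xf1
vd[2] xor(0x46,0x2a) -> 0x6c
vd[3] tail/keep -> 0x37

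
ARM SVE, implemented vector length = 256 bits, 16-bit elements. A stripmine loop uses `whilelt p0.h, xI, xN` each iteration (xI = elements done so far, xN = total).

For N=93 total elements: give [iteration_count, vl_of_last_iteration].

register lanes = 256/16 = 16
93 elements at 16/iter → 6 passes, remainder 13 on the last

[iterations, last_vl] = [6, 13]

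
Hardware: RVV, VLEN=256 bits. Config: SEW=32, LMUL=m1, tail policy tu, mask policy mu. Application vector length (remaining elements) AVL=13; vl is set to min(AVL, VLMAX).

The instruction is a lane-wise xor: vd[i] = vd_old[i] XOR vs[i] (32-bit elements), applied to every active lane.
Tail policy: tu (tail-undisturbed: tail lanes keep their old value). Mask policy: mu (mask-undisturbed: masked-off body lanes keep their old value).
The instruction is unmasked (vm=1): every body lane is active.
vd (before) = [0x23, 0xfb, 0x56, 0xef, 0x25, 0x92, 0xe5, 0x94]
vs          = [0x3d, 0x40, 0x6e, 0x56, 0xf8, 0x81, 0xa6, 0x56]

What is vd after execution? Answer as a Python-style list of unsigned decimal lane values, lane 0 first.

VLMAX = (256 × 1) / 32 = 8 lanes
AVL=13 > VLMAX=8, so vl = 8
[0] xor(0x23,0x3d) = 0x1e
[1] xor(0xfb,0x40) = 0xbb
[2] xor(0x56,0x6e) = 0x38
[3] xor(0xef,0x56) = 0xb9
[4] xor(0x25,0xf8) = 0xdd
[5] xor(0x92,0x81) = 0x13
[6] xor(0xe5,0xa6) = 0x43
[7] xor(0x94,0x56) = 0xc2

vd = [30, 187, 56, 185, 221, 19, 67, 194]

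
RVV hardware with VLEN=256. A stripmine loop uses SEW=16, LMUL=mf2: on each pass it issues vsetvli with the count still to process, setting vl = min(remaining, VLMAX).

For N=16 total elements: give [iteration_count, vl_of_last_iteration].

VLMAX = (256 × 1/2) / 16 = 8 lanes
16 elements at 8/iter → 2 passes, remainder 8 on the last

[iterations, last_vl] = [2, 8]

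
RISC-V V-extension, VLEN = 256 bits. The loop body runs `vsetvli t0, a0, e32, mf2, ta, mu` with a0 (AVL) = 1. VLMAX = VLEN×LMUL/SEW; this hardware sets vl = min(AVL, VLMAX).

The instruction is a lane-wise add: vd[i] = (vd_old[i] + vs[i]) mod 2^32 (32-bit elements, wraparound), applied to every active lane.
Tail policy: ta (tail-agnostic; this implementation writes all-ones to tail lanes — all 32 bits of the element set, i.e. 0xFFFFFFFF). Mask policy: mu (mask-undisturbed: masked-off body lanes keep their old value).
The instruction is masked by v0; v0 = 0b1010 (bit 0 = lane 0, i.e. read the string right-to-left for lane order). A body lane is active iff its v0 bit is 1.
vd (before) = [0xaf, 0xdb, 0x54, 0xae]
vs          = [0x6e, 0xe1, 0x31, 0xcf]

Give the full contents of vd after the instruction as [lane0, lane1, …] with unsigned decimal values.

lanes per group: 256·1/2/32 = 4
vl = min(AVL, VLMAX) = min(1, 4) = 1
[0] mask-off/keep = 0xaf
[1] tail/ones = 0xffffffff
[2] tail/ones = 0xffffffff
[3] tail/ones = 0xffffffff

vd = [175, 4294967295, 4294967295, 4294967295]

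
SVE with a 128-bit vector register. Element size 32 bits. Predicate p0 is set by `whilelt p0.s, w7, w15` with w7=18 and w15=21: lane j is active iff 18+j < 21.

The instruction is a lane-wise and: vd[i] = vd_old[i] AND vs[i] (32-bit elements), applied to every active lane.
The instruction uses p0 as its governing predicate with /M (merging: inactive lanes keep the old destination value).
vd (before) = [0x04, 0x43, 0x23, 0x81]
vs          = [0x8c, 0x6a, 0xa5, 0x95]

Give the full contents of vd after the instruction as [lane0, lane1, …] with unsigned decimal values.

vd = [4, 66, 33, 129]

lane count: 128 div 32 = 4
whilelt: lane j active iff 18+j < 21 → j < 3 → 3 active
lane  0: and(0x04,0x8c) ⇒ 0x04
lane  1: and(0x43,0x6a) ⇒ 0x42
lane  2: and(0x23,0xa5) ⇒ 0x21
lane  3: tail/keep ⇒ 0x81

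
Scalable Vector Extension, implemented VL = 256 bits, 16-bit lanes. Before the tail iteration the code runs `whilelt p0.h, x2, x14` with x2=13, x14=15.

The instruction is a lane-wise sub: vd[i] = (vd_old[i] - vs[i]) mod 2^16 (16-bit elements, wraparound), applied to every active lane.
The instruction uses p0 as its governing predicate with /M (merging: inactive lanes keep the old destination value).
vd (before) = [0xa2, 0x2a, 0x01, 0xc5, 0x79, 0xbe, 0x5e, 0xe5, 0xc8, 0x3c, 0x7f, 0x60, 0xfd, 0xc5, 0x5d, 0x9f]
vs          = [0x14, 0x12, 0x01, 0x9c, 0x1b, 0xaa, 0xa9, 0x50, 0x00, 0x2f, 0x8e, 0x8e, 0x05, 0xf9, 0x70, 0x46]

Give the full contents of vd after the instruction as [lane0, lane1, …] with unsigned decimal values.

vd = [142, 24, 1, 197, 121, 190, 94, 229, 200, 60, 127, 96, 253, 197, 93, 159]

lane count: 256 div 16 = 16
active while 13+j < 15, i.e. j ∈ [0,2) capped at 16 ⇒ 2
  i=0: sub(0xa2,0x14) → 142
  i=1: sub(0x2a,0x12) → 24
  i=2: tail/keep → 1
  i=3: tail/keep → 197
  i=4: tail/keep → 121
  i=5: tail/keep → 190
  i=6: tail/keep → 94
  i=7: tail/keep → 229
  i=8: tail/keep → 200
  i=9: tail/keep → 60
  i=10: tail/keep → 127
  i=11: tail/keep → 96
  i=12: tail/keep → 253
  i=13: tail/keep → 197
  i=14: tail/keep → 93
  i=15: tail/keep → 159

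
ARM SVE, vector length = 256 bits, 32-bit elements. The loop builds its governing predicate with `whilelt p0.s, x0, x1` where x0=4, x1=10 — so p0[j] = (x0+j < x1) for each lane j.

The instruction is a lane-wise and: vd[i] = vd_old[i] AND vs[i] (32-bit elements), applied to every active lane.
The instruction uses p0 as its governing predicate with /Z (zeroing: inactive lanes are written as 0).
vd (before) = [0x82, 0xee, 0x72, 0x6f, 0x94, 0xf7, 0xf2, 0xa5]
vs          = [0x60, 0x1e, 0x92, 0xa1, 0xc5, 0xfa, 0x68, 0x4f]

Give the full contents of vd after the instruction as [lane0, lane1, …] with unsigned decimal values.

vd = [0, 14, 18, 33, 132, 242, 0, 0]

register lanes = 256/32 = 8
p0[j] = (4+j < 10); true for j=0..5 → 6 lanes set
  i=0: and(0x82,0x60) → 0
  i=1: and(0xee,0x1e) → 14
  i=2: and(0x72,0x92) → 18
  i=3: and(0x6f,0xa1) → 33
  i=4: and(0x94,0xc5) → 132
  i=5: and(0xf7,0xfa) → 242
  i=6: tail/zero → 0
  i=7: tail/zero → 0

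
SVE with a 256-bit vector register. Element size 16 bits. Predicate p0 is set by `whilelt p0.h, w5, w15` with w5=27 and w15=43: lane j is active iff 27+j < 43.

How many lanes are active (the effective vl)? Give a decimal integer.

lane count: 256 div 16 = 16
whilelt: lane j active iff 27+j < 43 → j < 16 → 16 active

vl = 16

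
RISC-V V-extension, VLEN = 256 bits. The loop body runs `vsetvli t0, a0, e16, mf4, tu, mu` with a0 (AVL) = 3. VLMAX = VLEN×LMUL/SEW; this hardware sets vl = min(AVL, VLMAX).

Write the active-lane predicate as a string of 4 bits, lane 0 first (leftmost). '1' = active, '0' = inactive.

predicate = 1110

lanes per group: 256·1/4/16 = 4
vl ← min(3, 4) = 3
bits (lane 0 leftmost): 1110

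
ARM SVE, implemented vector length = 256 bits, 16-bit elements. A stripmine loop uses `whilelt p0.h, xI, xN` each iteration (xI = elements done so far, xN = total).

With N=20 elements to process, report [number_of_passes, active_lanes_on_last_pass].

lane count: 256 div 16 = 16
iterations = ceil(20/16) = 2; final-pass vl = 4

[iterations, last_vl] = [2, 4]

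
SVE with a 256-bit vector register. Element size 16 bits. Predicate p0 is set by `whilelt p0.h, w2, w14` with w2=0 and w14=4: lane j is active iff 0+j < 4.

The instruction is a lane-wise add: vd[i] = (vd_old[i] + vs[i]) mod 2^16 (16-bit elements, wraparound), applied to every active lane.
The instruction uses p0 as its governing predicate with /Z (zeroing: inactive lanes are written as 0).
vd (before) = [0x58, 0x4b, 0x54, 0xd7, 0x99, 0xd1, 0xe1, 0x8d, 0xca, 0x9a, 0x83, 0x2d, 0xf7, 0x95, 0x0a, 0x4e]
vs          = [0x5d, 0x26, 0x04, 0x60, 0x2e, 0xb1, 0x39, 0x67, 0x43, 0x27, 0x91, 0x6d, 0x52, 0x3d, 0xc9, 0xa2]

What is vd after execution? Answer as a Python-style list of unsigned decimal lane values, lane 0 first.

vd = [181, 113, 88, 311, 0, 0, 0, 0, 0, 0, 0, 0, 0, 0, 0, 0]

256-bit reg / 16-bit elem → 16 lanes
active while 0+j < 4, i.e. j ∈ [0,4) capped at 16 ⇒ 4
  i=0: add(0x58,0x5d) → 181
  i=1: add(0x4b,0x26) → 113
  i=2: add(0x54,0x04) → 88
  i=3: add(0xd7,0x60) → 311
  i=4: tail/zero → 0
  i=5: tail/zero → 0
  i=6: tail/zero → 0
  i=7: tail/zero → 0
  i=8: tail/zero → 0
  i=9: tail/zero → 0
  i=10: tail/zero → 0
  i=11: tail/zero → 0
  i=12: tail/zero → 0
  i=13: tail/zero → 0
  i=14: tail/zero → 0
  i=15: tail/zero → 0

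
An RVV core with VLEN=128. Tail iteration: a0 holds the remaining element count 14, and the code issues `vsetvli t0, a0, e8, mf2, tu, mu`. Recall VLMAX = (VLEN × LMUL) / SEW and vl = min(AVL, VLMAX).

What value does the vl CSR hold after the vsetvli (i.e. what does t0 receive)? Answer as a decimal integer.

vl = 8

VLMAX = VLEN×LMUL/SEW = 128×1/2/8 = 8
AVL=14 > VLMAX=8, so vl = 8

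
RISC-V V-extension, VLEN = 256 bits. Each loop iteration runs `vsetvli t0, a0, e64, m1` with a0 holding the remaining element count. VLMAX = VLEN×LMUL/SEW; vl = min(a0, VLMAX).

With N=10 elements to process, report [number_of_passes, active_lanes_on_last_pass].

[iterations, last_vl] = [3, 2]

VLMAX = (256 × 1) / 64 = 4 lanes
N=10: ⌈10/4⌉ = 3 iters; last vl = 10 − 2×4 = 2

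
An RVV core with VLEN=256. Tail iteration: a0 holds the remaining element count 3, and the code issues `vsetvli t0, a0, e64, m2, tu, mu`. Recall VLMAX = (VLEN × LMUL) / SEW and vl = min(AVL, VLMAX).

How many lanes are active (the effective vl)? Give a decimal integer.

vl = 3

lanes per group: 256·2/64 = 8
vl ← min(3, 8) = 3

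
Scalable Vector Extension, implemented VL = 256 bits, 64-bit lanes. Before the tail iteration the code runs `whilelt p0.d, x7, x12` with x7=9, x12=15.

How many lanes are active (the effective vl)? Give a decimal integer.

vl = 4

lane count: 256 div 64 = 4
p0[j] = (9+j < 15); true for j=0..3 → 4 lanes set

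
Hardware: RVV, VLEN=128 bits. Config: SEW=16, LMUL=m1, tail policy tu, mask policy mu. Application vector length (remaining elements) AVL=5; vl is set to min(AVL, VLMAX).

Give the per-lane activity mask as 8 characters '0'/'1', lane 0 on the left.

VLMAX = VLEN×LMUL/SEW = 128×1/16 = 8
vl ← min(5, 8) = 5
bits (lane 0 leftmost): 11111000

predicate = 11111000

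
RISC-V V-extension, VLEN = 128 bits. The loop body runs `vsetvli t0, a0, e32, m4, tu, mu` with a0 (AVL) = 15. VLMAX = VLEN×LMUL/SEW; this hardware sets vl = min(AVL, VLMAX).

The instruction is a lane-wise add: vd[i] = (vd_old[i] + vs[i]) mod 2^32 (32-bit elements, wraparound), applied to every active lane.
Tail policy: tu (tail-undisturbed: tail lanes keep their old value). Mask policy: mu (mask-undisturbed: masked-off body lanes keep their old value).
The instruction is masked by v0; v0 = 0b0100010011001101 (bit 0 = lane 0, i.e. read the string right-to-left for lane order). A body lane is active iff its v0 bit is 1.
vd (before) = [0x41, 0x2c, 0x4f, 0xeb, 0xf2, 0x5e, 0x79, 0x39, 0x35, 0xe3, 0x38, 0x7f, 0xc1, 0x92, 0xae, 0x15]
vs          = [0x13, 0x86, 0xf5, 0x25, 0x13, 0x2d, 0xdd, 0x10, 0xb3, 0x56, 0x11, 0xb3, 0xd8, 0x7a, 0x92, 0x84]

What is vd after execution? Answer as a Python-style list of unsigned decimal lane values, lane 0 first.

vd = [84, 44, 324, 272, 242, 94, 342, 73, 53, 227, 73, 127, 193, 146, 320, 21]

VLMAX = VLEN×LMUL/SEW = 128×4/32 = 16
vl ← min(15, 16) = 15
[0] add(0x41,0x13) = 0x54
[1] mask-off/keep = 0x2c
[2] add(0x4f,0xf5) = 0x144
[3] add(0xeb,0x25) = 0x110
[4] mask-off/keep = 0xf2
[5] mask-off/keep = 0x5e
[6] add(0x79,0xdd) = 0x156
[7] add(0x39,0x10) = 0x49
[8] mask-off/keep = 0x35
[9] mask-off/keep = 0xe3
[10] add(0x38,0x11) = 0x49
[11] mask-off/keep = 0x7f
[12] mask-off/keep = 0xc1
[13] mask-off/keep = 0x92
[14] add(0xae,0x92) = 0x140
[15] tail/keep = 0x15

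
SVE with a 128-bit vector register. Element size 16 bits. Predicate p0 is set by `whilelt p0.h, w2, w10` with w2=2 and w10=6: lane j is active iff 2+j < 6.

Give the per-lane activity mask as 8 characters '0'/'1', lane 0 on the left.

predicate = 11110000

128-bit reg / 16-bit elem → 8 lanes
active while 2+j < 6, i.e. j ∈ [0,4) capped at 8 ⇒ 4
bits (lane 0 leftmost): 11110000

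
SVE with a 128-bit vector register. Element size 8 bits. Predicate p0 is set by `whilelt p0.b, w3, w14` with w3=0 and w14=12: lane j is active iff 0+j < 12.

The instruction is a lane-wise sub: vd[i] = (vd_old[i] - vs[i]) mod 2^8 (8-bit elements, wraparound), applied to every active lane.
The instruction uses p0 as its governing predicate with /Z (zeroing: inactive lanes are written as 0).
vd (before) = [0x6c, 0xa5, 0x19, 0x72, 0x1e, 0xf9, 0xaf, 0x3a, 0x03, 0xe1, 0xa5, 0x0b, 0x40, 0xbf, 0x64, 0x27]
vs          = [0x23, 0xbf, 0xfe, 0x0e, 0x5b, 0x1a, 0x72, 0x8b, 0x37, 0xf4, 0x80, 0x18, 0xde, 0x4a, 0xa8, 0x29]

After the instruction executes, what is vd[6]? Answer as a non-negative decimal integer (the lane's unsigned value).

register lanes = 128/8 = 16
p0[j] = (0+j < 12); true for j=0..11 → 12 lanes set
[0] sub(0x6c,0x23) = 0x49
[1] sub(0xa5,0xbf) = 0xe6
[2] sub(0x19,0xfe) = 0x1b
[3] sub(0x72,0x0e) = 0x64
[4] sub(0x1e,0x5b) = 0xc3
[5] sub(0xf9,0x1a) = 0xdf
[6] sub(0xaf,0x72) = 0x3d
[7] sub(0x3a,0x8b) = 0xaf
[8] sub(0x03,0x37) = 0xcc
[9] sub(0xe1,0xf4) = 0xed
[10] sub(0xa5,0x80) = 0x25
[11] sub(0x0b,0x18) = 0xf3
[12] tail/zero = 0x00
[13] tail/zero = 0x00
[14] tail/zero = 0x00
[15] tail/zero = 0x00

vd[6] = 61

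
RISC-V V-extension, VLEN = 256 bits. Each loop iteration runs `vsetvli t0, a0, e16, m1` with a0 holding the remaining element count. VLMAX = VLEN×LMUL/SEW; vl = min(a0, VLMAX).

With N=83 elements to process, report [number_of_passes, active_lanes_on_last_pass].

VLMAX = (256 × 1) / 16 = 16 lanes
N=83: ⌈83/16⌉ = 6 iters; last vl = 83 − 5×16 = 3

[iterations, last_vl] = [6, 3]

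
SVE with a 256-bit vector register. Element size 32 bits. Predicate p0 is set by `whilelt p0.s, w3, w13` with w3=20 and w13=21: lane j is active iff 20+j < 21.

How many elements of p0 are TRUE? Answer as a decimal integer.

vl = 1

lane count: 256 div 32 = 8
active while 20+j < 21, i.e. j ∈ [0,1) capped at 8 ⇒ 1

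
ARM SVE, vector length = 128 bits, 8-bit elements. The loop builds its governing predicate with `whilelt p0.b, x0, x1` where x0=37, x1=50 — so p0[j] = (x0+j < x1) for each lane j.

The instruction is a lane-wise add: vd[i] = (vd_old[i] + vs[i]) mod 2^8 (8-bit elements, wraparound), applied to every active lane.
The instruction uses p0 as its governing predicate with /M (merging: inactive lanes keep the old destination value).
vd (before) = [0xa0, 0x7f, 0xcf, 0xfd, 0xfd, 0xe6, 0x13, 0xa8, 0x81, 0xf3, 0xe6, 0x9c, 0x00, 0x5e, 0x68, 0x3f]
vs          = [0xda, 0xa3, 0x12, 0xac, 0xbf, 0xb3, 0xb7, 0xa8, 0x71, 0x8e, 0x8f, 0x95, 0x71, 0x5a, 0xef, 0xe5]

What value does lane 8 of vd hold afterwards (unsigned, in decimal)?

vd[8] = 242

128-bit reg / 8-bit elem → 16 lanes
active while 37+j < 50, i.e. j ∈ [0,13) capped at 16 ⇒ 13
  i=0: add(0xa0,0xda) → 122
  i=1: add(0x7f,0xa3) → 34
  i=2: add(0xcf,0x12) → 225
  i=3: add(0xfd,0xac) → 169
  i=4: add(0xfd,0xbf) → 188
  i=5: add(0xe6,0xb3) → 153
  i=6: add(0x13,0xb7) → 202
  i=7: add(0xa8,0xa8) → 80
  i=8: add(0x81,0x71) → 242
  i=9: add(0xf3,0x8e) → 129
  i=10: add(0xe6,0x8f) → 117
  i=11: add(0x9c,0x95) → 49
  i=12: add(0x00,0x71) → 113
  i=13: tail/keep → 94
  i=14: tail/keep → 104
  i=15: tail/keep → 63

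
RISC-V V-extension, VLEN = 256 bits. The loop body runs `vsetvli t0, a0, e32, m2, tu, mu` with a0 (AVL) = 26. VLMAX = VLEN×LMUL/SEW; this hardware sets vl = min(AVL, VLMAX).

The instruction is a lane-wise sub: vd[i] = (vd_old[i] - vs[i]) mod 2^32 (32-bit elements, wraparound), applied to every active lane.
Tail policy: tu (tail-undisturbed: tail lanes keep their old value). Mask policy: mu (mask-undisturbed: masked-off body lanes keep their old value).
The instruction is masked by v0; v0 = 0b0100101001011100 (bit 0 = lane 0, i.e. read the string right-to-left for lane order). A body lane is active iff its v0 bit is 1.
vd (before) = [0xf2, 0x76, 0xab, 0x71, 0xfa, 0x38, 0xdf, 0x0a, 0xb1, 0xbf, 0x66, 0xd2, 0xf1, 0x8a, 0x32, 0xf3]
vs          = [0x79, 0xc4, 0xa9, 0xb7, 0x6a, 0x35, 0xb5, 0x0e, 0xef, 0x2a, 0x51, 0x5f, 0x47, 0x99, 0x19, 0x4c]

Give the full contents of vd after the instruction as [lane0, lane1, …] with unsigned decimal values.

vd = [242, 118, 2, 4294967226, 144, 56, 42, 10, 177, 149, 102, 115, 241, 138, 25, 243]

VLMAX = VLEN×LMUL/SEW = 256×2/32 = 16
AVL=26 > VLMAX=16, so vl = 16
vd[0] mask-off/keep -> 0xf2
vd[1] mask-off/keep -> 0x76
vd[2] sub(0xab,0xa9) -> 0x02
vd[3] sub(0x71,0xb7) -> 0xffffffba
vd[4] sub(0xfa,0x6a) -> 0x90
vd[5] mask-off/keep -> 0x38
vd[6] sub(0xdf,0xb5) -> 0x2a
vd[7] mask-off/keep -> 0x0a
vd[8] mask-off/keep -> 0xb1
vd[9] sub(0xbf,0x2a) -> 0x95
vd[10] mask-off/keep -> 0x66
vd[11] sub(0xd2,0x5f) -> 0x73
vd[12] mask-off/keep -> 0xf1
vd[13] mask-off/keep -> 0x8a
vd[14] sub(0x32,0x19) -> 0x19
vd[15] mask-off/keep -> 0xf3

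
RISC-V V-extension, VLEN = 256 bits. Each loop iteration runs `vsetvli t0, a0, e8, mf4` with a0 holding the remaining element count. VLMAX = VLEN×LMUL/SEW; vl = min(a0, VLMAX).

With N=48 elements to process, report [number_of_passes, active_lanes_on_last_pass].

[iterations, last_vl] = [6, 8]

VLMAX = VLEN×LMUL/SEW = 256×1/4/8 = 8
N=48: ⌈48/8⌉ = 6 iters; last vl = 48 − 5×8 = 8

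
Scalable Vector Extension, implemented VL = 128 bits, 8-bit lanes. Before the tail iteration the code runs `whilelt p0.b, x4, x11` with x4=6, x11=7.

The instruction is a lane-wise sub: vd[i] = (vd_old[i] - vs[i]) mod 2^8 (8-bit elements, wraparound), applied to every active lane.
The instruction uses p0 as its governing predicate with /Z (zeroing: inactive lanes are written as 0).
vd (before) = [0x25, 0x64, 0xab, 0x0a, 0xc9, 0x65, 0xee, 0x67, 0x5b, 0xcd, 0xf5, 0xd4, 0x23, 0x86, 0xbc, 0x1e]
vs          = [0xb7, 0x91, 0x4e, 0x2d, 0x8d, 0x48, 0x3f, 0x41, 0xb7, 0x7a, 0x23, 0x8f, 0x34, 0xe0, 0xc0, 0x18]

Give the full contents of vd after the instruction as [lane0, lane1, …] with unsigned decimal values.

128-bit reg / 8-bit elem → 16 lanes
active while 6+j < 7, i.e. j ∈ [0,1) capped at 16 ⇒ 1
[0] sub(0x25,0xb7) = 0x6e
[1] tail/zero = 0x00
[2] tail/zero = 0x00
[3] tail/zero = 0x00
[4] tail/zero = 0x00
[5] tail/zero = 0x00
[6] tail/zero = 0x00
[7] tail/zero = 0x00
[8] tail/zero = 0x00
[9] tail/zero = 0x00
[10] tail/zero = 0x00
[11] tail/zero = 0x00
[12] tail/zero = 0x00
[13] tail/zero = 0x00
[14] tail/zero = 0x00
[15] tail/zero = 0x00

vd = [110, 0, 0, 0, 0, 0, 0, 0, 0, 0, 0, 0, 0, 0, 0, 0]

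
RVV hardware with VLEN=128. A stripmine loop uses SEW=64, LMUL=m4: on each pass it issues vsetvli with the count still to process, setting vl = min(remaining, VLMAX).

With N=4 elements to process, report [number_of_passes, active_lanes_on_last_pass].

VLMAX = (128 × 4) / 64 = 8 lanes
4 elements at 8/iter → 1 passes, remainder 4 on the last

[iterations, last_vl] = [1, 4]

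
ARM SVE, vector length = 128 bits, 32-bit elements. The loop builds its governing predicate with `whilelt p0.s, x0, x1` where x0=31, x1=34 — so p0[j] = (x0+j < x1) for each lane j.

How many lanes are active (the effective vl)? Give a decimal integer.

vl = 3

register lanes = 128/32 = 4
p0[j] = (31+j < 34); true for j=0..2 → 3 lanes set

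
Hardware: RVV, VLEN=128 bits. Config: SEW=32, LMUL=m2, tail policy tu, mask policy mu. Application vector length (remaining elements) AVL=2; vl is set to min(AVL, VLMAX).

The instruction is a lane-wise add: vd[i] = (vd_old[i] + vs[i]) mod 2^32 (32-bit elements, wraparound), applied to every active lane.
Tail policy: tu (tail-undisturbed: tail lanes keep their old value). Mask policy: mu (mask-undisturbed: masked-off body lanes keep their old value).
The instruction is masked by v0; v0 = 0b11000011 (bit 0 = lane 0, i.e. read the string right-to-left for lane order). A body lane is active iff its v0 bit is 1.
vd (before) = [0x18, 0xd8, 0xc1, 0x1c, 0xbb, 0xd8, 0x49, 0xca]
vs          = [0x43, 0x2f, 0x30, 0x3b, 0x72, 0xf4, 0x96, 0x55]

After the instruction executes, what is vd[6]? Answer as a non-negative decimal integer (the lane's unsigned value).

vd[6] = 73

lanes per group: 128·2/32 = 8
AVL=2 ≤ VLMAX=8, so vl = 2
  i=0: add(0x18,0x43) → 91
  i=1: add(0xd8,0x2f) → 263
  i=2: tail/keep → 193
  i=3: tail/keep → 28
  i=4: tail/keep → 187
  i=5: tail/keep → 216
  i=6: tail/keep → 73
  i=7: tail/keep → 202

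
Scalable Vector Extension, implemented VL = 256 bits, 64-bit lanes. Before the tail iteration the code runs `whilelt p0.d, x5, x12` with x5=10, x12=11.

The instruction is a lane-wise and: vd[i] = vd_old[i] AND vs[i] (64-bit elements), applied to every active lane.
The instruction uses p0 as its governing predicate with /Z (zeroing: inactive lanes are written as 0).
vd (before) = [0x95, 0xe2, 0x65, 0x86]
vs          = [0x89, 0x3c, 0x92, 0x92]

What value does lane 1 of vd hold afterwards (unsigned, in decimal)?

vd[1] = 0

register lanes = 256/64 = 4
whilelt: lane j active iff 10+j < 11 → j < 1 → 1 active
vd[0] and(0x95,0x89) -> 0x81
vd[1] tail/zero -> 0x00
vd[2] tail/zero -> 0x00
vd[3] tail/zero -> 0x00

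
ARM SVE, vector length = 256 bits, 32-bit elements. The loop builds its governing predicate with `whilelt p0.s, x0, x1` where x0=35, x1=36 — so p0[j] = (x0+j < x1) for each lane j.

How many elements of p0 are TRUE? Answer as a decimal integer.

lane count: 256 div 32 = 8
whilelt: lane j active iff 35+j < 36 → j < 1 → 1 active

vl = 1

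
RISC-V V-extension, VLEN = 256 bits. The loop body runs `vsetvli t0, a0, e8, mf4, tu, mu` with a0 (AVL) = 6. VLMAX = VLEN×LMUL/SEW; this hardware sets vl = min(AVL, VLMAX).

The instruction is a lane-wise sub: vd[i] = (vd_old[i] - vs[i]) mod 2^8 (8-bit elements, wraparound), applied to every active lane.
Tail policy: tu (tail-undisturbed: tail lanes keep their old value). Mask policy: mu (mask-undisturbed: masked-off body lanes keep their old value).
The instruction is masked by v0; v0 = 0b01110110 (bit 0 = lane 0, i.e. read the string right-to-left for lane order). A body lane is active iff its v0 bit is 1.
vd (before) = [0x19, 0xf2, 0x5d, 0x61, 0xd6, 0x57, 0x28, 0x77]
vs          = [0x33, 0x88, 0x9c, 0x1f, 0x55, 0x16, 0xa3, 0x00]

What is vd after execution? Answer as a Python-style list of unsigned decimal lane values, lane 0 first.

VLMAX = (256 × 1/4) / 8 = 8 lanes
vl ← min(6, 8) = 6
[0] mask-off/keep = 0x19
[1] sub(0xf2,0x88) = 0x6a
[2] sub(0x5d,0x9c) = 0xc1
[3] mask-off/keep = 0x61
[4] sub(0xd6,0x55) = 0x81
[5] sub(0x57,0x16) = 0x41
[6] tail/keep = 0x28
[7] tail/keep = 0x77

vd = [25, 106, 193, 97, 129, 65, 40, 119]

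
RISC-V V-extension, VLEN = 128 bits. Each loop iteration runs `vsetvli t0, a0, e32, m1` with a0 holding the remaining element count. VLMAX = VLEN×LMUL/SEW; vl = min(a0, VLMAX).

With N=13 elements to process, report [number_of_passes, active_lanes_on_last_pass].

VLMAX = (128 × 1) / 32 = 4 lanes
iterations = ceil(13/4) = 4; final-pass vl = 1

[iterations, last_vl] = [4, 1]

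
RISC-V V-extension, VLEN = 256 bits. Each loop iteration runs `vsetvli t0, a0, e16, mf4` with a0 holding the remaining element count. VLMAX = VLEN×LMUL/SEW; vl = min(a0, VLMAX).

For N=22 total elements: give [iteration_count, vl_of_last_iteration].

[iterations, last_vl] = [6, 2]

VLMAX = (256 × 1/4) / 16 = 4 lanes
iterations = ceil(22/4) = 6; final-pass vl = 2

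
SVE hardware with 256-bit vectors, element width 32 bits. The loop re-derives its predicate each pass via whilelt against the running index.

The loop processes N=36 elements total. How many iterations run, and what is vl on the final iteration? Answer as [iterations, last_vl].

[iterations, last_vl] = [5, 4]

256-bit reg / 32-bit elem → 8 lanes
36 elements at 8/iter → 5 passes, remainder 4 on the last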